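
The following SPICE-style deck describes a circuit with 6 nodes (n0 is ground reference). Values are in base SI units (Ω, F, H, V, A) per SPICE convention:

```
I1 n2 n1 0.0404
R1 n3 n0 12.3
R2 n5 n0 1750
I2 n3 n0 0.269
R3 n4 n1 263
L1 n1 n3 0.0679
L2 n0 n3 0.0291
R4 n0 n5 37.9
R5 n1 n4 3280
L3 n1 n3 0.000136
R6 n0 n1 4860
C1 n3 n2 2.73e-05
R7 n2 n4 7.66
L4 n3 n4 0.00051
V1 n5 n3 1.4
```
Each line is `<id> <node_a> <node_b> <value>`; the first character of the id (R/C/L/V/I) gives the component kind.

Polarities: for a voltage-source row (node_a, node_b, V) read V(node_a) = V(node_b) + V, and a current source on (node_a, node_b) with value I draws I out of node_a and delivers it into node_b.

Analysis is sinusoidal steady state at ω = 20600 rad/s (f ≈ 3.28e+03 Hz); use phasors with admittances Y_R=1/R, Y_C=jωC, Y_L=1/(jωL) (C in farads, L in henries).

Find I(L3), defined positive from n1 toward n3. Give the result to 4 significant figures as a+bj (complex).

MNA unknowns: 5 node voltages V₁..V_5 plus 1 source current (V1)
I1: z[2]−=0.0404, z[1]+=0.0404
R1: Y=0.08130+0.000j on G[3,0]
R2: Y=0.0005714+0.000j on G[5,0]
I2: z[3]−=0.269, z[0]+=0.269
R3: Y=0.003802+0.000j on G[4,1]
L1: Y=0.000-0.0007149j on G[1,3]
L2: Y=0.000-0.001668j on G[0,3]
R4: Y=0.02639+0.000j on G[0,5]
R5: Y=0.0003049+0.000j on G[1,4]
L3: Y=0.000-0.3569j on G[1,3]
R6: Y=0.0002058+0.000j on G[0,1]
C1: Y=0.000+0.5624j on G[3,2]
R7: Y=0.1305+0.000j on G[2,4]
L4: Y=0.000-0.09518j on G[3,4]
V1: row V5−V3=1.4, i_V1 at 5,3
solve → V1=-2.827+0.07038j, V2=-2.834+0.03646j, V3=-2.827-0.04370j, V4=-2.870+0.007368j, V5=-1.427-0.04370j
aux → i_V1=0.03848+0.001178j

0.04072-0.0002728j A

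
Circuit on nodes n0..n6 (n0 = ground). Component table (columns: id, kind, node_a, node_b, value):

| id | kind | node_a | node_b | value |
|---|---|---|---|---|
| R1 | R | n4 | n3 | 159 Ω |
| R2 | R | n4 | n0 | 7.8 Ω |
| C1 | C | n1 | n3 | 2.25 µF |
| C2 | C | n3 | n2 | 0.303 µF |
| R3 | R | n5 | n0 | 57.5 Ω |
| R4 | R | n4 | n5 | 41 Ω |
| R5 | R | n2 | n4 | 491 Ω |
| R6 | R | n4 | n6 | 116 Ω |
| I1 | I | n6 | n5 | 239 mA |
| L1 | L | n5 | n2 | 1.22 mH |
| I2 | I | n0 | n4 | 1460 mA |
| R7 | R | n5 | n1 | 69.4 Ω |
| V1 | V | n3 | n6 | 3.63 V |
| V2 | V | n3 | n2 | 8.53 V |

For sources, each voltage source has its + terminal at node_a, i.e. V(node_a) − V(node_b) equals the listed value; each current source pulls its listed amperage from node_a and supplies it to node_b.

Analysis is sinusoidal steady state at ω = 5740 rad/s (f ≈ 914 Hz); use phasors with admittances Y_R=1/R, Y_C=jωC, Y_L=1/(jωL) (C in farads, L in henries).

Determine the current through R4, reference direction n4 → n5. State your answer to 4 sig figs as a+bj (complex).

Element admittances at ω=5740 rad/s:
  Y(R1) = 0.006289+0.000j S between n4,n3
  Y(R2) = 0.1282+0.000j S between n4,n0
  Y(C1) = 0.000+0.01292j S between n1,n3
  Y(C2) = 0.000+0.001739j S between n3,n2
  Y(R3) = 0.01739+0.000j S between n5,n0
  Y(R4) = 0.02439+0.000j S between n4,n5
  Y(R5) = 0.002037+0.000j S between n2,n4
  Y(R6) = 0.008621+0.000j S between n4,n6
  I1: injects 0.239 A into n5 (from n6)
  Y(L1) = 0.000-0.1428j S between n5,n2
  I2: injects 1.46 A into n4 (from n0)
  Y(R7) = 0.01441+0.000j S between n5,n1
  V1: constraint V(n3)−V(n6) = 3.63
  V2: constraint V(n3)−V(n2) = 8.53
Assemble and solve the 8×8 MNA system:
  V(n1)=10.79+3.892j  V(n2)=5.930-1.691j  V(n3)=14.46-1.691j  V(n4)=10.60-0.08202j  V(n5)=5.789+0.6047j  V(n6)=10.83-1.691j
  i(V1)=0.2410-0.01387j  i(V2)=-0.3373-0.03821j

0.1174-0.01675j A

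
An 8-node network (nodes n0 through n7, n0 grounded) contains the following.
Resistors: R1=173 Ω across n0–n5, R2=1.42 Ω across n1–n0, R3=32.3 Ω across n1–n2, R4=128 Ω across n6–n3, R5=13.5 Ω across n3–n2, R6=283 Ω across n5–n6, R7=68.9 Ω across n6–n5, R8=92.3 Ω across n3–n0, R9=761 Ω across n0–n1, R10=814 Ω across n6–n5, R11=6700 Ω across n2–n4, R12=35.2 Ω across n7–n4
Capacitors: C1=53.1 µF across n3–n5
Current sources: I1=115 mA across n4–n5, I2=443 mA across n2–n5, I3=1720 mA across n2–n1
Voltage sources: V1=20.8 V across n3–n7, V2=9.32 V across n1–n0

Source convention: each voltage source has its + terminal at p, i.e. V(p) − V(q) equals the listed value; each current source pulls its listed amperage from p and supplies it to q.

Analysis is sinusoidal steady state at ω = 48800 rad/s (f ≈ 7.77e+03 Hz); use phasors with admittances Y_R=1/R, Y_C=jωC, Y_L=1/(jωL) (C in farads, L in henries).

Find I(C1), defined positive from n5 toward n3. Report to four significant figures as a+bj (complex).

0.6900+0.002788j A

Element admittances at ω=48800 rad/s:
  Y(R1) = 0.005780+0.000j S between n0,n5
  Y(C1) = 0.000+2.591j S between n3,n5
  I1: injects 0.115 A into n5 (from n4)
  Y(R2) = 0.7042+0.000j S between n1,n0
  Y(R3) = 0.03096+0.000j S between n1,n2
  Y(R4) = 0.007812+0.000j S between n6,n3
  Y(R5) = 0.07407+0.000j S between n3,n2
  Y(R6) = 0.003534+0.000j S between n5,n6
  Y(R7) = 0.01451+0.000j S between n6,n5
  I2: injects 0.443 A into n5 (from n2)
  I3: injects 1.72 A into n1 (from n2)
  Y(R8) = 0.01083+0.000j S between n3,n0
  Y(R9) = 0.001314+0.000j S between n0,n1
  Y(R10) = 0.001229+0.000j S between n6,n5
  Y(R11) = 0.0001493+0.000j S between n2,n4
  Y(R12) = 0.02841+0.000j S between n7,n4
  V1: constraint V(n3)−V(n7) = 20.8
  V2: constraint V(n1)−V(n0) = 9.32
Assemble and solve the 9×9 MNA system:
  V(n1)=9.320+0.000j  V(n2)=-33.98+0.02824j  V(n3)=-22.84+0.04002j  V(n4)=-47.62+0.03996j  V(n5)=-22.84-0.2263j  V(n6)=-22.84-0.1495j  V(n7)=-43.64+0.04002j
  i(V1)=0.1130+1.749e-06j  i(V2)=-6.196+0.0008743j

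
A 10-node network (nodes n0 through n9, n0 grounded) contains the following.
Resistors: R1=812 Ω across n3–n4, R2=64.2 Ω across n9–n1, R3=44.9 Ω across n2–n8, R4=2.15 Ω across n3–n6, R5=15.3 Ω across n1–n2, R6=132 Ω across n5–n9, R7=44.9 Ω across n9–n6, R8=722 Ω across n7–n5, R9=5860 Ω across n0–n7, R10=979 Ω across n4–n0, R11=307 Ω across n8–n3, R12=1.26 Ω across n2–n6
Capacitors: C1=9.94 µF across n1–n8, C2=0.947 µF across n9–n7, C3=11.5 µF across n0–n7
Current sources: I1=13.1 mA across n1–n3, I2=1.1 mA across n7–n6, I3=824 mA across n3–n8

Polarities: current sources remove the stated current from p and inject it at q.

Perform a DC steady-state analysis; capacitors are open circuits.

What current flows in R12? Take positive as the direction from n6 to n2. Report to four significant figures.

-0.6932 A

Apply KCL at each of the 9 non-ground nodes and solve the resulting linear system.
Node n1: branches {R2, C1, I1, R5} → V_1 = 1.924
Node n2: branches {R3, R5, R12} → V_2 = 2.214
Node n3: branches {R1, I1, R4, R11, I3} → V_3 = -0.1626
Node n4: branches {R1, R10} → V_4 = -0.08886
Node n5: branches {R6, R8} → V_5 = 1.392
Node n6: branches {I2, R4, R7, R12} → V_6 = 1.340
Node n7: branches {C2, I2, R8, R9, C3} → V_7 = 0.5319
Node n8: branches {R3, C1, R11, I3} → V_8 = 34.19
Node n9: branches {R2, C2, R6, R7} → V_9 = 1.549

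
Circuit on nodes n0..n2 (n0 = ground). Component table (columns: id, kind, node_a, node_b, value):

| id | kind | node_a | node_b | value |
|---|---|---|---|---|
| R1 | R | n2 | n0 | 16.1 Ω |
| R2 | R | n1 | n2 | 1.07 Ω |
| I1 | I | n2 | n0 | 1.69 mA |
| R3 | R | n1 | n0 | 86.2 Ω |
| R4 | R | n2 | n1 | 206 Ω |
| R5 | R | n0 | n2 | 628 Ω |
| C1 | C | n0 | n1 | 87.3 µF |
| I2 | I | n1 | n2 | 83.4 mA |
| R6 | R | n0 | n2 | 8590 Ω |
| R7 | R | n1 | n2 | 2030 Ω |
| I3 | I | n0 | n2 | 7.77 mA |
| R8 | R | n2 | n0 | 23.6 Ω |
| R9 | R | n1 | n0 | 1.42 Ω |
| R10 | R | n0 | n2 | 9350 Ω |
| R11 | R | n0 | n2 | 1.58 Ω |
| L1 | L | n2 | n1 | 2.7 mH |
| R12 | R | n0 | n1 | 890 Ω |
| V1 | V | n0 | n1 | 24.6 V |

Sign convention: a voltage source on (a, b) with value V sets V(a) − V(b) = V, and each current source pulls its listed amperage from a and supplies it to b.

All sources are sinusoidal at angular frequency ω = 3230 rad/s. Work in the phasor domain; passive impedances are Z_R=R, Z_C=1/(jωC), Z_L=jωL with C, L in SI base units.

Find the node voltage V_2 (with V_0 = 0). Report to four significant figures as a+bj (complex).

Apply KCL at each of the 2 non-ground nodes and solve the resulting linear system.
Node n1: branches {R2, R3, R4, C1, I2, R7, R9, L1, R12, V1} → V_1 = -24.60+0.000j
Node n2: branches {R1, R2, I1, R4, R5, I2, R6, R7, I3, R8, R10, R11, L1} → V_2 = -13.77+0.7397j
Source currents: i(V1)=-27.82-6.390j

-13.77+0.7397j V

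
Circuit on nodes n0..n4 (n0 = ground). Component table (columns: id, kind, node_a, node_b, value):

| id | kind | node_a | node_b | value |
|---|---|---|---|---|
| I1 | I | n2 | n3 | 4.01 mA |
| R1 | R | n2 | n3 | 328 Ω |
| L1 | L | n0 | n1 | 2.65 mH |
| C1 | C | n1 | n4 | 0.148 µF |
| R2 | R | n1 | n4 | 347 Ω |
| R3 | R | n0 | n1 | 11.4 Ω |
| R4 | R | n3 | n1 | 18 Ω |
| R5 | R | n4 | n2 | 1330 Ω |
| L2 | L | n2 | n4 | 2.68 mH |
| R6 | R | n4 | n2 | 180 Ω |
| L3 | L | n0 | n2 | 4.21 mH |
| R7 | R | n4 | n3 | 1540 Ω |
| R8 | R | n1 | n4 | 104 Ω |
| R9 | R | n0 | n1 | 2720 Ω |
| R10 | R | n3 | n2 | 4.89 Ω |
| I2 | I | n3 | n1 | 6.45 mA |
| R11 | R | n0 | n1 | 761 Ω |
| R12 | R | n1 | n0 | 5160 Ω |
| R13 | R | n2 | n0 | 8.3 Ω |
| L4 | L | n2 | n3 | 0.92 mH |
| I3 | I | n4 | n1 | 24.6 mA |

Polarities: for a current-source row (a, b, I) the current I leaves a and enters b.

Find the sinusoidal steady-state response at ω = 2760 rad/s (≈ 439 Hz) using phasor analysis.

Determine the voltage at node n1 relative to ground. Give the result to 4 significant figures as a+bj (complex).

0.09114+0.06179j V

MNA unknowns: 4 node voltages V₁..V_4
I1: z[2]−=0.00401, z[3]+=0.00401
R1: Y=0.003049+0.000j on G[2,3]
L1: Y=0.000-0.1367j on G[0,1]
C1: Y=0.000+0.0004085j on G[1,4]
R2: Y=0.002882+0.000j on G[1,4]
R3: Y=0.08772+0.000j on G[0,1]
R4: Y=0.05556+0.000j on G[3,1]
R5: Y=0.0007519+0.000j on G[4,2]
L2: Y=0.000-0.1352j on G[2,4]
R6: Y=0.005556+0.000j on G[4,2]
L3: Y=0.000-0.08606j on G[0,2]
R7: Y=0.0006494+0.000j on G[4,3]
R8: Y=0.009615+0.000j on G[1,4]
R9: Y=0.0003676+0.000j on G[0,1]
R10: Y=0.2045+0.000j on G[3,2]
I2: z[3]−=0.00645, z[1]+=0.00645
R11: Y=0.001314+0.000j on G[0,1]
R12: Y=0.0001938+0.000j on G[1,0]
R13: Y=0.1205+0.000j on G[2,0]
L4: Y=0.000-0.3938j on G[2,3]
I3: z[4]−=0.0246, z[1]+=0.0246
solve → V1=0.09114+0.06179j, V2=-0.1185-0.02716j, V3=-0.1162-0.005378j, V4=-0.1504-0.1859j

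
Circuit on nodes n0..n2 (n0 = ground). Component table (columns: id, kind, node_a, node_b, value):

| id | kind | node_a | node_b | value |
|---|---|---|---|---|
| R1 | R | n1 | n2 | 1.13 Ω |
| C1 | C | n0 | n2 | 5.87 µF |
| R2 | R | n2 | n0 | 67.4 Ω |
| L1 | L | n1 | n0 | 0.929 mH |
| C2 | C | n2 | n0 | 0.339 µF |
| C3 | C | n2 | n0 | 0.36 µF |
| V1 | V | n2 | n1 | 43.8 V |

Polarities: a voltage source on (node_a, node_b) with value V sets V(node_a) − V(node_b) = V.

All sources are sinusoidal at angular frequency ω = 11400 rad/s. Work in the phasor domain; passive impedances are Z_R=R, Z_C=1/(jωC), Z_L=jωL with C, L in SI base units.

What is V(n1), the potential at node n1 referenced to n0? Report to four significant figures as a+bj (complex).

MNA unknowns: 2 node voltages V₁..V_2 plus 1 source current (V1)
R1: Y=0.8850+0.000j on G[1,2]
C1: Y=0.000+0.06692j on G[0,2]
R2: Y=0.01484+0.000j on G[2,0]
L1: Y=0.000-0.09442j on G[1,0]
C2: Y=0.000+0.003865j on G[2,0]
C3: Y=0.000+0.004104j on G[2,0]
V1: row V2−V1=43.8, i_V1 at 2,1
solve → V1=90.46-102.0j, V2=134.3-102.0j
aux → i_V1=-48.39-8.541j

90.46-102.0j V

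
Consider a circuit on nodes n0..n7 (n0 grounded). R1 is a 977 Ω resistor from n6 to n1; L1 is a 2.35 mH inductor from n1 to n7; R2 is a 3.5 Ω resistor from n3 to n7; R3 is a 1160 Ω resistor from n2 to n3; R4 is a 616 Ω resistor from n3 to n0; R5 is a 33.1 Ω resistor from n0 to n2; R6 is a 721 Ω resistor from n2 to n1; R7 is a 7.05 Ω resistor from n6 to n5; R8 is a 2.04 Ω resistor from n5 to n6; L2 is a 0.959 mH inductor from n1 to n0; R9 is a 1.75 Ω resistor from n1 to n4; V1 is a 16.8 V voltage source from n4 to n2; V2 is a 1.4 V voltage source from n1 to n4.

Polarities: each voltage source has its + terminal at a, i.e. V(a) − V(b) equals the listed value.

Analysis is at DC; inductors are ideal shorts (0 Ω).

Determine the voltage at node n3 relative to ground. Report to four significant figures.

-0.05444 V

MNA unknowns: 7 node voltages V₁..V_7 plus 4 source currents (L1, L2, V1, V2)
R1: Y=0.001024 on G[6,1]
L1: row V1−V7=0, i_L1 at 1,7
R2: Y=0.2857 on G[3,7]
R3: Y=0.0008621 on G[2,3]
R4: Y=0.001623 on G[3,0]
R5: Y=0.03021 on G[0,2]
R6: Y=0.001387 on G[2,1]
R7: Y=0.1418 on G[6,5]
R8: Y=0.4902 on G[5,6]
L2: row V1−V0=0, i_L2 at 1,0
R9: Y=0.5714 on G[1,4]
V1: row V4−V2=16.8, i_V1 at 4,2
V2: row V1−V4=1.4, i_V2 at 1,4
solve → V1=0.000, V2=-18.20, V3=-0.05444, V4=-1.400, V5=0.000, V6=0.000, V7=0.000
aux → i_L1=0.01555, i_L2=0.5499, i_V1=-0.5907, i_V2=-1.391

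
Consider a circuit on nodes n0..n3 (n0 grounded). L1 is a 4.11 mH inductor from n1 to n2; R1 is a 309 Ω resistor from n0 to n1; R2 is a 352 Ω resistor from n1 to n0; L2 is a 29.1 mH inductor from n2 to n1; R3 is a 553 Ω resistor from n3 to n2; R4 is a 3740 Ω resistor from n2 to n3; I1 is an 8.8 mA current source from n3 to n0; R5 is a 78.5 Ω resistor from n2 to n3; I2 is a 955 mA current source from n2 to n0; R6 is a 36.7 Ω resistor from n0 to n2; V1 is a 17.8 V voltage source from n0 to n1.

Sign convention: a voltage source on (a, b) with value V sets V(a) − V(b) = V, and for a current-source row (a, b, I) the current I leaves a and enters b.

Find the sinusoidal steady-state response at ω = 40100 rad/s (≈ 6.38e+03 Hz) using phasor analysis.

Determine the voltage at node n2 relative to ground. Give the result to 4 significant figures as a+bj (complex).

-34.31-4.195j V

Apply KCL at each of the 3 non-ground nodes and solve the resulting linear system.
Node n1: branches {L1, R1, R2, L2, V1} → V_1 = -17.80+0.000j
Node n2: branches {L1, L2, R3, R4, R5, I2, R6} → V_2 = -34.31-4.195j
Node n3: branches {R3, R4, I1, R5} → V_3 = -34.90-4.195j
Source currents: i(V1)=-0.07913-0.1143j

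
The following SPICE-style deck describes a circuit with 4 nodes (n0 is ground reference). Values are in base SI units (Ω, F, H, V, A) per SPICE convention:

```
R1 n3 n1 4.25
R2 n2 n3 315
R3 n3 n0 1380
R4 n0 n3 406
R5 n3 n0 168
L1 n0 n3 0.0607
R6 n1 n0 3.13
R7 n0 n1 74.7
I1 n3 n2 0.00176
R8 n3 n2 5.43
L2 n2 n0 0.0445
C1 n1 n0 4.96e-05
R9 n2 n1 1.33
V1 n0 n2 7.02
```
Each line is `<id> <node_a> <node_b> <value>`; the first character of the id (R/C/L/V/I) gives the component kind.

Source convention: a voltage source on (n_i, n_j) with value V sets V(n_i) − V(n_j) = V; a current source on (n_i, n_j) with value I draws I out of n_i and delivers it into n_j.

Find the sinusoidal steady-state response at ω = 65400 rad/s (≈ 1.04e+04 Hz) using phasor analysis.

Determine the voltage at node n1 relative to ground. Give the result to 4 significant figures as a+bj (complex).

-0.5985+1.629j V

MNA unknowns: 3 node voltages V₁..V_3 plus 1 source current (V1)
R1: Y=0.2353+0.000j on G[3,1]
R2: Y=0.003175+0.000j on G[2,3]
R3: Y=0.0007246+0.000j on G[3,0]
R4: Y=0.002463+0.000j on G[0,3]
R5: Y=0.005952+0.000j on G[3,0]
L1: Y=0.000-0.0002519j on G[0,3]
R6: Y=0.3195+0.000j on G[1,0]
R7: Y=0.01339+0.000j on G[0,1]
I1: z[3]−=0.00176, z[2]+=0.00176
R8: Y=0.1842+0.000j on G[3,2]
L2: Y=0.000-0.0003436j on G[2,0]
C1: Y=0.000+3.244j on G[1,0]
R9: Y=0.7519+0.000j on G[2,1]
V1: row V0−V2=7.02, i_V1 at 0,2
solve → V1=-0.5985+1.629j, V2=-7.020+0.000j, V3=-3.377+0.8855j
aux → i_V1=-5.513-1.388j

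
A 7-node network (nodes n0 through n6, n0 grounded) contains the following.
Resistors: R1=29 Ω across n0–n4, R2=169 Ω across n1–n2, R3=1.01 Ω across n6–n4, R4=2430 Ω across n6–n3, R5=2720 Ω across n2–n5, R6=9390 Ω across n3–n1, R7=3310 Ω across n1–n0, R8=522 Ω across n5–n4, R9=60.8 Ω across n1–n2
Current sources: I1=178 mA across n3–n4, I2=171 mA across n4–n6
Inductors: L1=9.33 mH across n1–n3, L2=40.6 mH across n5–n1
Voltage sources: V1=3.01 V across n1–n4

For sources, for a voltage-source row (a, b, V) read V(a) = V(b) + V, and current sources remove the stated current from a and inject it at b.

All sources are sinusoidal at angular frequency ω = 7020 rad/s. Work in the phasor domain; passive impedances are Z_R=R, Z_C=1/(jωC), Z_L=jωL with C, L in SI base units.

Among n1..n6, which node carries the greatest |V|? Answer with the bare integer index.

3

MNA unknowns: 6 node voltages V₁..V_6 plus 1 source current (V1)
R1: Y=0.03448+0.000j on G[0,4]
I1: z[3]−=0.178, z[4]+=0.178
R2: Y=0.005917+0.000j on G[1,2]
I2: z[4]−=0.171, z[6]+=0.171
R3: Y=0.9901+0.000j on G[6,4]
R4: Y=0.0004115+0.000j on G[6,3]
R5: Y=0.0003676+0.000j on G[2,5]
R6: Y=0.0001065+0.000j on G[3,1]
R7: Y=0.0003021+0.000j on G[1,0]
R8: Y=0.001916+0.000j on G[5,4]
L1: Y=0.000-0.01527j on G[1,3]
R9: Y=0.01645+0.000j on G[1,2]
L2: Y=0.000-0.003509j on G[5,1]
V1: row V1−V4=3.01, i_V1 at 1,4
solve → V1=2.984+0.000j, V2=2.972-0.01870j, V3=2.586-11.72j, V4=-0.02614+0.000j, V5=2.233-1.156j, V6=0.1476-0.004870j
aux → i_V1=-0.1842+0.007037j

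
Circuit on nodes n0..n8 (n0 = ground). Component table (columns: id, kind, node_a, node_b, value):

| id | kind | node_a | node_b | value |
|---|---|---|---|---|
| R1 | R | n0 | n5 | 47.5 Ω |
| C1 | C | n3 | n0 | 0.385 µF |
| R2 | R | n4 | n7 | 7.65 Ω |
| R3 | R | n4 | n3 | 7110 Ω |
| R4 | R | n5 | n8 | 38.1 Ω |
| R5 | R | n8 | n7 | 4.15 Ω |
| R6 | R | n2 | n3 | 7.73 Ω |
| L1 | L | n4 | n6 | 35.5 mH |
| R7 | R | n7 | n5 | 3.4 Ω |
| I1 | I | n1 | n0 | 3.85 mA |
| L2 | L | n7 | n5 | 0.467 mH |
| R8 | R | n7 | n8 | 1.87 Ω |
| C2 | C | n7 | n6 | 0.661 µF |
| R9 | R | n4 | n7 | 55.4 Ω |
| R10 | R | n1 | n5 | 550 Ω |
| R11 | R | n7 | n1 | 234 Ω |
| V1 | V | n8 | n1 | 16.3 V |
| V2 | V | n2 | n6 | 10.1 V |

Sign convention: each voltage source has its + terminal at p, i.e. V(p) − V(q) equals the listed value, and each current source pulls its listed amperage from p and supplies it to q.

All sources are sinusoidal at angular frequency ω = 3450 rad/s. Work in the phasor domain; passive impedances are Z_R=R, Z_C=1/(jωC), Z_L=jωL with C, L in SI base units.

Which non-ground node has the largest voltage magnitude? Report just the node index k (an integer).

Apply KCL at each of the 8 non-ground nodes and solve the resulting linear system.
Node n1: branches {I1, R10, R11, V1} → V_1 = -16.45-0.7795j
Node n2: branches {R6, V2} → V_2 = 12.61-1.718j
Node n3: branches {C1, R3, R6} → V_3 = 12.58-1.846j
Node n4: branches {R2, R3, L1, R9} → V_4 = -0.2959-0.9338j
Node n5: branches {R1, R4, R7, L2, R10} → V_5 = -0.2994-0.7935j
Node n6: branches {L1, C2, V2} → V_6 = 2.509-1.718j
Node n7: branches {R2, R5, R7, L2, R8, C2, R9, R11} → V_7 = -0.2650-0.7790j
Node n8: branches {R4, R5, R8, V1} → V_8 = -0.1480-0.7795j
Source currents: i(V1)=-0.09467+2.322e-05j, i(V2)=-0.004263-0.01658j

1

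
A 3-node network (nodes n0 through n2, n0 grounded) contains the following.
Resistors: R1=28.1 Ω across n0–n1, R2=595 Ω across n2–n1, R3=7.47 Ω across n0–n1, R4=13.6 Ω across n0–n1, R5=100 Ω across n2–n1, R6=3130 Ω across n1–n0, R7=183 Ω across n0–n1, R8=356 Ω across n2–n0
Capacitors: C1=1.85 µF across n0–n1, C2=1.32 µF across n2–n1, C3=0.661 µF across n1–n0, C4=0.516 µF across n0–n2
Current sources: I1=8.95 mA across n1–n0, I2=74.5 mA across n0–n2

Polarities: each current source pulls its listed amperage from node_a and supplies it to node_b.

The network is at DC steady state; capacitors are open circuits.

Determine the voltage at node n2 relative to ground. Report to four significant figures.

5.306 V

Apply KCL at each of the 2 non-ground nodes and solve the resulting linear system.
Node n1: branches {R1, R2, R3, R4, R5, C1, C2, R6, R7, C3, I1} → V_1 = 0.2036
Node n2: branches {R2, R5, C2, C4, R8, I2} → V_2 = 5.306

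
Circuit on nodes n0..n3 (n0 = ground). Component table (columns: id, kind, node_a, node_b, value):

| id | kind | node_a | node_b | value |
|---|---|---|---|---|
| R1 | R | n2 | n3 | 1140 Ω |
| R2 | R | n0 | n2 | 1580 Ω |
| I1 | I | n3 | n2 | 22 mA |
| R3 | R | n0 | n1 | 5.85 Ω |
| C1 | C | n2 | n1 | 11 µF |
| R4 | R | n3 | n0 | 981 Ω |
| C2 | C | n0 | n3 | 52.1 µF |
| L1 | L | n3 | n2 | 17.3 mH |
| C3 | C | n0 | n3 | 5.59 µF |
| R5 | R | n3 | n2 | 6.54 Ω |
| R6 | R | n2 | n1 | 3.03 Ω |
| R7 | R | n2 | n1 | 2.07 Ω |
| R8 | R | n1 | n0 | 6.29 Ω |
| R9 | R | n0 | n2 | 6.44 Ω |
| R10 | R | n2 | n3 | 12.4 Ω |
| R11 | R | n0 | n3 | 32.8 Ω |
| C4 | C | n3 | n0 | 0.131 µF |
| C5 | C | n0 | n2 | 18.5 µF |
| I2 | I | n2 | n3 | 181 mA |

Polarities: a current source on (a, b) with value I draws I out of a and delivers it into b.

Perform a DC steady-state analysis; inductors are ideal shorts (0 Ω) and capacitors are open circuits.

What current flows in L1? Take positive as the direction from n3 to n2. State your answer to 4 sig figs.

Element admittances at DC:
  Y(R1) = 0.0008772 S between n2,n3
  Y(R2) = 0.0006329 S between n0,n2
  I1: injects 0.022 A into n2 (from n3)
  Y(R3) = 0.1709 S between n0,n1
  Y(C1) = 0.000 S between n2,n1
  Y(R4) = 0.001019 S between n3,n0
  Y(C2) = 0.000 S between n0,n3
  L1: short n3↔n2 (DC inductor)
  Y(C3) = 0.000 S between n0,n3
  Y(R5) = 0.1529 S between n3,n2
  Y(R6) = 0.3300 S between n2,n1
  Y(R7) = 0.4831 S between n2,n1
  Y(R8) = 0.1590 S between n1,n0
  Y(R9) = 0.1553 S between n0,n2
  Y(R10) = 0.08065 S between n2,n3
  Y(R11) = 0.03049 S between n0,n3
  Y(C4) = 0.000 S between n3,n0
  Y(C5) = 0.000 S between n0,n2
  I2: injects 0.181 A into n3 (from n2)
Assemble and solve the 4×4 MNA system:
  V(n1)=0.000  V(n2)=0.000  V(n3)=0.000
  i(L1)=0.1590

0.1590 A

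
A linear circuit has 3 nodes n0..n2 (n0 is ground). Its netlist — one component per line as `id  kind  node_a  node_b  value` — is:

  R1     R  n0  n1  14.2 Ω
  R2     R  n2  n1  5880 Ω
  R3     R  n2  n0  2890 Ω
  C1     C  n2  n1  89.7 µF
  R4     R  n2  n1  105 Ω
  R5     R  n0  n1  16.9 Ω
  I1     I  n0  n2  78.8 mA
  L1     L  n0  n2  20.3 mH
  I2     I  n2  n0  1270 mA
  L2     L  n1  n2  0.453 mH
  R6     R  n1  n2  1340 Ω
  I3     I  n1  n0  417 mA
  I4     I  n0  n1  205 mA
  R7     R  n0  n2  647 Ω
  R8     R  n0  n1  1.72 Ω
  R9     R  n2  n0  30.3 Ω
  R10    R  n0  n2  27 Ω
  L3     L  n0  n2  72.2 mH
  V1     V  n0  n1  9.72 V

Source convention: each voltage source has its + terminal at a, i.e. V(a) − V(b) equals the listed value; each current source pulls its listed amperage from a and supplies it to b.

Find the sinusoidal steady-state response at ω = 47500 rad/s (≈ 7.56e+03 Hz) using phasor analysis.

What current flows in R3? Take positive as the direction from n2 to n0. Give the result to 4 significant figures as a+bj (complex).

Element admittances at ω=47500 rad/s:
  Y(R1) = 0.07042+0.000j S between n0,n1
  Y(R2) = 0.0001701+0.000j S between n2,n1
  Y(R3) = 0.0003460+0.000j S between n2,n0
  Y(C1) = 0.000+4.261j S between n2,n1
  Y(R4) = 0.009524+0.000j S between n2,n1
  Y(R5) = 0.05917+0.000j S between n0,n1
  I1: injects 0.0788 A into n2 (from n0)
  Y(L1) = 0.000-0.001037j S between n0,n2
  I2: injects 1.27 A into n0 (from n2)
  Y(L2) = 0.000-0.04647j S between n1,n2
  Y(R6) = 0.0007463+0.000j S between n1,n2
  I3: injects 0.417 A into n0 (from n1)
  I4: injects 0.205 A into n1 (from n0)
  Y(R7) = 0.001546+0.000j S between n0,n2
  Y(R8) = 0.5814+0.000j S between n0,n1
  Y(R9) = 0.03300+0.000j S between n2,n0
  Y(R10) = 0.03704+0.000j S between n0,n2
  Y(L3) = 0.000-0.0002916j S between n0,n2
  V1: constraint V(n0)−V(n1) = 9.72
Assemble and solve the 3×3 MNA system:
  V(n1)=-9.720+0.000j  V(n2)=-9.725+0.1167j
  i(V1)=-6.207+0.02131j

-0.003365+4.037e-05j A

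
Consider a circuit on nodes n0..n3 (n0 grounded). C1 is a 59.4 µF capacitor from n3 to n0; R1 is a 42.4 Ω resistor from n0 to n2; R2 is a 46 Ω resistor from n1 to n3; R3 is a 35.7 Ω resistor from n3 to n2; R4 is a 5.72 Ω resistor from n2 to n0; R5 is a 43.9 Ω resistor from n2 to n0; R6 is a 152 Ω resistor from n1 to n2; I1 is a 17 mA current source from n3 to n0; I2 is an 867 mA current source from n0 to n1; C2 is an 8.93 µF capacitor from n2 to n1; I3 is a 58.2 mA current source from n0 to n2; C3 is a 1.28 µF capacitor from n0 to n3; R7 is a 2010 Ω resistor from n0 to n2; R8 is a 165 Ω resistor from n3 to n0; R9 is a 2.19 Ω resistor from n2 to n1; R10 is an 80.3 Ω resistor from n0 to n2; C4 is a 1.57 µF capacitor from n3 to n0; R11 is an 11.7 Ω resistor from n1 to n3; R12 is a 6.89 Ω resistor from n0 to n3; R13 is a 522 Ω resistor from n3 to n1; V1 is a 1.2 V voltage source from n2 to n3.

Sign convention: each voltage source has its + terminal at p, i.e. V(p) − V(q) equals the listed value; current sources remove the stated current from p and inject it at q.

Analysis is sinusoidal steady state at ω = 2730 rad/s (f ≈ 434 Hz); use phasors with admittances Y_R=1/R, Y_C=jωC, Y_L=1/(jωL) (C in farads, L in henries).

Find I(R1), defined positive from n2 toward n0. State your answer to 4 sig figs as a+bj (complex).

MNA unknowns: 3 node voltages V₁..V_3 plus 1 source current (V1)
C1: Y=0.000+0.1622j on G[3,0]
R1: Y=0.02358+0.000j on G[0,2]
R2: Y=0.02174+0.000j on G[1,3]
R3: Y=0.02801+0.000j on G[3,2]
R4: Y=0.1748+0.000j on G[2,0]
R5: Y=0.02278+0.000j on G[2,0]
R6: Y=0.006579+0.000j on G[1,2]
I1: z[3]−=0.017, z[0]+=0.017
I2: z[0]−=0.867, z[1]+=0.867
C2: Y=0.000+0.02438j on G[2,1]
I3: z[0]−=0.0582, z[2]+=0.0582
C3: Y=0.000+0.003494j on G[0,3]
R7: Y=0.0004975+0.000j on G[0,2]
R8: Y=0.006061+0.000j on G[3,0]
R9: Y=0.4566+0.000j on G[2,1]
R10: Y=0.01245+0.000j on G[0,2]
C4: Y=0.000+0.004286j on G[3,0]
R11: Y=0.08547+0.000j on G[1,3]
R12: Y=0.1451+0.000j on G[0,3]
R13: Y=0.001916+0.000j on G[3,1]
V1: row V2−V3=1.2, i_V1 at 2,3
solve → V1=3.846-0.6557j, V2=2.563-0.6010j, V3=1.363-0.6010j
aux → i_V1=0.02052+0.1467j

0.06044-0.01417j A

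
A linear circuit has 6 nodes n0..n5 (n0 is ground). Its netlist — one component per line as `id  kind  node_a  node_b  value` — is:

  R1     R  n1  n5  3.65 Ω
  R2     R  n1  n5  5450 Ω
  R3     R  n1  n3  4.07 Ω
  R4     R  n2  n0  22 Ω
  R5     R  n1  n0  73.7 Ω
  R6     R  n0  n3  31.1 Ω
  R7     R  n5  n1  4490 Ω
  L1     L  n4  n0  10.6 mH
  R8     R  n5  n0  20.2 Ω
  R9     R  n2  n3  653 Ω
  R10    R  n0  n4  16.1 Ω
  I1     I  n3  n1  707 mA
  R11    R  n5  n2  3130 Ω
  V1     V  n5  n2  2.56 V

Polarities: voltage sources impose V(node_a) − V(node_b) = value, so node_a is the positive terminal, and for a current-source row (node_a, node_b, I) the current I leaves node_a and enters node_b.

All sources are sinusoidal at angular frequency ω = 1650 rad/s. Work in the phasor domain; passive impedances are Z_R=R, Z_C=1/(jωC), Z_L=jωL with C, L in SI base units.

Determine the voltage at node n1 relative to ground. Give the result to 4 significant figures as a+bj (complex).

Apply KCL at each of the 5 non-ground nodes and solve the resulting linear system.
Node n1: branches {R1, R2, R3, R5, R7, I1} → V_1 = 1.495+0.000j
Node n2: branches {R4, R9, R11, V1} → V_2 = -1.135+0.000j
Node n3: branches {R3, R6, R9, I1} → V_3 = -1.222+0.000j
Node n4: branches {L1, R10} → V_4 = 0.000+0.000j
Node n5: branches {R1, R2, R7, R8, R11, V1} → V_5 = 1.425+0.000j
Source currents: i(V1)=-0.05225+0.000j

1.495+0.000j V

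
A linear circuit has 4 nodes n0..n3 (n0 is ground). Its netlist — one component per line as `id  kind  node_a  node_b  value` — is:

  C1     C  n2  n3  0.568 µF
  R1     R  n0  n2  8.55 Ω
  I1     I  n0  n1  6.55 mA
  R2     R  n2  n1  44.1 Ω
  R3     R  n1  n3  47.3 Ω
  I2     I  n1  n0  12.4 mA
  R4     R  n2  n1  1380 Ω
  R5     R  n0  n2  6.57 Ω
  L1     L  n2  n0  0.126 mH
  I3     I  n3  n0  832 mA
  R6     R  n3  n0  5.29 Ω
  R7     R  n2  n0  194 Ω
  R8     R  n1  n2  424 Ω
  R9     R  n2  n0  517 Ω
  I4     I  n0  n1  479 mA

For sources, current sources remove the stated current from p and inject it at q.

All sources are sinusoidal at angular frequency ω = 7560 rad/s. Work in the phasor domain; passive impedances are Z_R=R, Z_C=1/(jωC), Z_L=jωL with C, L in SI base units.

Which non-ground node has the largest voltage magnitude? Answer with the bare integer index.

Element admittances at ω=7560 rad/s:
  Y(C1) = 0.000+0.004294j S between n2,n3
  Y(R1) = 0.1170+0.000j S between n0,n2
  I1: injects 0.00655 A into n1 (from n0)
  Y(R2) = 0.02268+0.000j S between n2,n1
  Y(R3) = 0.02114+0.000j S between n1,n3
  I2: injects 0.0124 A into n0 (from n1)
  Y(R4) = 0.0007246+0.000j S between n2,n1
  Y(R5) = 0.1522+0.000j S between n0,n2
  Y(L1) = 0.000-1.050j S between n2,n0
  I3: injects 0.832 A into n0 (from n3)
  Y(R6) = 0.1890+0.000j S between n3,n0
  Y(R7) = 0.005155+0.000j S between n2,n0
  Y(R8) = 0.002358+0.000j S between n1,n2
  Y(R9) = 0.001934+0.000j S between n2,n0
  I4: injects 0.479 A into n1 (from n0)
Assemble and solve the 3×3 MNA system:
  V(n1)=8.735+0.1431j  V(n2)=0.06572+0.1959j  V(n3)=-3.082+0.07871j

1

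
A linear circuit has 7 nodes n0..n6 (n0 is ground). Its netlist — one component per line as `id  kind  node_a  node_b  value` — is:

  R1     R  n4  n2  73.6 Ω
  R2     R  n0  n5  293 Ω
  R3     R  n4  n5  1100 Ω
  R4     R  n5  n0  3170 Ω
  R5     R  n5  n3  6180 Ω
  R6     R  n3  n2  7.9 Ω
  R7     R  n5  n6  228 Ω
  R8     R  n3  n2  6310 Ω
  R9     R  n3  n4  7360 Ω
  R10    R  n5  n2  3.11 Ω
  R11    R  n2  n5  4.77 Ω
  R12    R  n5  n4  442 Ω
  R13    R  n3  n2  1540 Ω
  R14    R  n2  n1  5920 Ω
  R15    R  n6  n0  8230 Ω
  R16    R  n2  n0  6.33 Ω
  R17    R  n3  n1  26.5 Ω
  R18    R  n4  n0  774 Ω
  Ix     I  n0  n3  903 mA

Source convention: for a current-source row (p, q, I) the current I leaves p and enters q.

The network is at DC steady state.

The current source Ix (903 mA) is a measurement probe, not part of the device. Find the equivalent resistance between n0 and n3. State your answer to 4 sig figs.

R_eq = 13.96 Ω

MNA unknowns: 6 node voltages V₁..V_6
R1: Y=0.01359 on G[4,2]
R2: Y=0.003413 on G[0,5]
R3: Y=0.0009091 on G[4,5]
R4: Y=0.0003155 on G[5,0]
R5: Y=0.0001618 on G[5,3]
R6: Y=0.1266 on G[3,2]
R7: Y=0.004386 on G[5,6]
R8: Y=0.0001585 on G[3,2]
R9: Y=0.0001359 on G[3,4]
R10: Y=0.3215 on G[5,2]
R11: Y=0.2096 on G[2,5]
R12: Y=0.002262 on G[5,4]
R13: Y=0.0006494 on G[3,2]
R14: Y=0.0001689 on G[2,1]
R15: Y=0.0001215 on G[6,0]
R16: Y=0.1580 on G[2,0]
R17: Y=0.03774 on G[3,1]
R18: Y=0.001292 on G[4,0]
Ix: z[0]−=0.903, z[3]+=0.903
solve → V1=12.57, V2=5.540, V3=12.60, V4=5.192, V5=5.500, V6=5.352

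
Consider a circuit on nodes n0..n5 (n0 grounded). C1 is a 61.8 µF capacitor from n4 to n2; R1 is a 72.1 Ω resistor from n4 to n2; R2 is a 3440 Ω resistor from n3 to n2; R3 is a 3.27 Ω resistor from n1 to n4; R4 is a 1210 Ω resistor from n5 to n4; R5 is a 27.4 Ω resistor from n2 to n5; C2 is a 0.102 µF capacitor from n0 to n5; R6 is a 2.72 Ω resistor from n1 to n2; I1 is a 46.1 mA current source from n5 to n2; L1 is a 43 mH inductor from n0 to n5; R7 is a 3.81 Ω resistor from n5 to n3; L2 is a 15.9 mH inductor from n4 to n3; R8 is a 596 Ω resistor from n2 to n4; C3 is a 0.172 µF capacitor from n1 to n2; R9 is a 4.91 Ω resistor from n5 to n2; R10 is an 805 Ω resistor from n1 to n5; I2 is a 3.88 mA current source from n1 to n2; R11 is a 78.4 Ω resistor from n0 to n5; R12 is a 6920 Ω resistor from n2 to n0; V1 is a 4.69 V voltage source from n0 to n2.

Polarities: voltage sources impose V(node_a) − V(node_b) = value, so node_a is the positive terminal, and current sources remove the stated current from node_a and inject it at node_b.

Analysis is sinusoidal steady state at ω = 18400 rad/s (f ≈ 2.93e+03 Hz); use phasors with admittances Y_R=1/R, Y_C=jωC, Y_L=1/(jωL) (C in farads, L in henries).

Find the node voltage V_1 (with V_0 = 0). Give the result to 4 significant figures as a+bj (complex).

Element admittances at ω=18400 rad/s:
  Y(C1) = 0.000+1.137j S between n4,n2
  Y(R1) = 0.01387+0.000j S between n4,n2
  Y(R2) = 0.0002907+0.000j S between n3,n2
  Y(R3) = 0.3058+0.000j S between n1,n4
  Y(R4) = 0.0008264+0.000j S between n5,n4
  Y(R5) = 0.03650+0.000j S between n2,n5
  Y(C2) = 0.000+0.001877j S between n0,n5
  Y(R6) = 0.3676+0.000j S between n1,n2
  I1: injects 0.0461 A into n2 (from n5)
  Y(L1) = 0.000-0.001264j S between n0,n5
  Y(R7) = 0.2625+0.000j S between n5,n3
  Y(L2) = 0.000-0.003418j S between n4,n3
  Y(R8) = 0.001678+0.000j S between n2,n4
  Y(C3) = 0.000+0.003165j S between n1,n2
  Y(R9) = 0.2037+0.000j S between n5,n2
  Y(R10) = 0.001242+0.000j S between n1,n5
  I2: injects 0.00388 A into n2 (from n1)
  Y(R11) = 0.01276+0.000j S between n0,n5
  Y(R12) = 0.0001445+0.000j S between n2,n0
  V1: constraint V(n0)−V(n2) = 4.69
Assemble and solve the 6×6 MNA system:
  V(n1)=-4.696+0.0006782j  V(n2)=-4.690+0.000j  V(n3)=-4.637+0.01254j  V(n4)=-4.690+0.001388j  V(n5)=-4.636+0.01186j
  i(V1)=-0.05982-0.002690j

-4.696+0.0006782j V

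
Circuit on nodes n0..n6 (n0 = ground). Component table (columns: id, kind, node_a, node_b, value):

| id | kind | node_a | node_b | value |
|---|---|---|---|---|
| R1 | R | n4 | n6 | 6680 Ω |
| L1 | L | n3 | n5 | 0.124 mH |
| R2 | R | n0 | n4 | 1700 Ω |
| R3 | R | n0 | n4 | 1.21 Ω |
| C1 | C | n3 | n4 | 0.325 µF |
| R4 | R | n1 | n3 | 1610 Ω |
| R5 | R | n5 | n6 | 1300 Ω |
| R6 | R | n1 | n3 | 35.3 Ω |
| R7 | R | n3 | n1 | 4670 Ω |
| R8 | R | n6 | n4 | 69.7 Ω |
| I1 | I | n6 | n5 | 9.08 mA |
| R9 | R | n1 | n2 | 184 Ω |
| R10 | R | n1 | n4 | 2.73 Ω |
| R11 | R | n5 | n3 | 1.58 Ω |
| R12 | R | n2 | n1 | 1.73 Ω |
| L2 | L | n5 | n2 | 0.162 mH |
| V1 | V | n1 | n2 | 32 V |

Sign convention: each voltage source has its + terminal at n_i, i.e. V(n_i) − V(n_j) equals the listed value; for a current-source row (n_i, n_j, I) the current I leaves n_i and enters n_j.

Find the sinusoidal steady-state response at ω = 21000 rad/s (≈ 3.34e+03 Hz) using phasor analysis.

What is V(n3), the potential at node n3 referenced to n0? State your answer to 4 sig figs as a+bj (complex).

Element admittances at ω=21000 rad/s:
  Y(R1) = 0.0001497+0.000j S between n4,n6
  Y(L1) = 0.000-0.3840j S between n3,n5
  Y(R2) = 0.0005882+0.000j S between n0,n4
  Y(R3) = 0.8264+0.000j S between n0,n4
  Y(C1) = 0.000+0.006825j S between n3,n4
  Y(R4) = 0.0006211+0.000j S between n1,n3
  Y(R5) = 0.0007692+0.000j S between n5,n6
  Y(R6) = 0.02833+0.000j S between n1,n3
  Y(R7) = 0.0002141+0.000j S between n3,n1
  Y(R8) = 0.01435+0.000j S between n6,n4
  I1: injects 0.00908 A into n5 (from n6)
  Y(R9) = 0.005435+0.000j S between n1,n2
  Y(R10) = 0.3663+0.000j S between n1,n4
  Y(R11) = 0.6329+0.000j S between n5,n3
  Y(R12) = 0.5780+0.000j S between n2,n1
  Y(L2) = 0.000-0.2939j S between n5,n2
  V1: constraint V(n1)−V(n2) = 32
Assemble and solve the 7×7 MNA system:
  V(n1)=0.1745+0.5718j  V(n2)=-31.83+0.5718j  V(n3)=-31.11+4.662j  V(n4)=0.000+0.000j  V(n5)=-32.13+3.893j  V(n6)=-2.214+0.1962j
  i(V1)=-19.65-0.09018j

-31.11+4.662j V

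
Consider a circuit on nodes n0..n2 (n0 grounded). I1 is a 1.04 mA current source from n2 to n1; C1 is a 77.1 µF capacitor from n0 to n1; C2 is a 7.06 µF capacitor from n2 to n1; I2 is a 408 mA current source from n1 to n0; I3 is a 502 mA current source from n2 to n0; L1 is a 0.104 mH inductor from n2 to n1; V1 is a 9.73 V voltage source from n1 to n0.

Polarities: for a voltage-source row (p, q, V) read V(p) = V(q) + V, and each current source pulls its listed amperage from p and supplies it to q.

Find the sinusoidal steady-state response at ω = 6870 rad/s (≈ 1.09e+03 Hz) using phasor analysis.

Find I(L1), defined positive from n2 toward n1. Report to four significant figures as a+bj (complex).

Element admittances at ω=6870 rad/s:
  I1: injects 0.00104 A into n1 (from n2)
  Y(C1) = 0.000+0.5297j S between n0,n1
  Y(C2) = 0.000+0.04850j S between n2,n1
  I2: injects 0.408 A into n0 (from n1)
  I3: injects 0.502 A into n0 (from n2)
  Y(L1) = 0.000-1.400j S between n2,n1
  V1: constraint V(n1)−V(n0) = 9.73
Assemble and solve the 3×3 MNA system:
  V(n1)=9.730+0.000j  V(n2)=9.730-0.3723j
  i(V1)=-0.9100-5.154j

-0.5211+0.000j A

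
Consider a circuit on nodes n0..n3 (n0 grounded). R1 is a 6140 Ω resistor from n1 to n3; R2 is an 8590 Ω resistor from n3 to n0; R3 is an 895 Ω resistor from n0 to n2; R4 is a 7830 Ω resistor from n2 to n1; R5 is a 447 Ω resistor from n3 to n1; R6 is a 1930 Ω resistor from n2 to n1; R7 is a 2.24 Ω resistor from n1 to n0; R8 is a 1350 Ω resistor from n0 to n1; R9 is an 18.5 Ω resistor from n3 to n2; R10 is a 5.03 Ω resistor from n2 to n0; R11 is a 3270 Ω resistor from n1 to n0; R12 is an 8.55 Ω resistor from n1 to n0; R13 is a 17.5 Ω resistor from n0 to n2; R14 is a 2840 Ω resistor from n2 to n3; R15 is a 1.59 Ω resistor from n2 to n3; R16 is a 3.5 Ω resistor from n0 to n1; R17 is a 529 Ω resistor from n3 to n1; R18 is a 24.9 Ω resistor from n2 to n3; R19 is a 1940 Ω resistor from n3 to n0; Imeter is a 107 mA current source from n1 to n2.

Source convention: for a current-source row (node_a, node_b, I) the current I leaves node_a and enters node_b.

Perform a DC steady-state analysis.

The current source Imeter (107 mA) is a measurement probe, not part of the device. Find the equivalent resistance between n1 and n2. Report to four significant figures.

MNA unknowns: 3 node voltages V₁..V_3
R1: Y=0.0001629 on G[1,3]
R2: Y=0.0001164 on G[3,0]
R3: Y=0.001117 on G[0,2]
R4: Y=0.0001277 on G[2,1]
R5: Y=0.002237 on G[3,1]
R6: Y=0.0005181 on G[2,1]
R7: Y=0.4464 on G[1,0]
R8: Y=0.0007407 on G[0,1]
R9: Y=0.05405 on G[3,2]
R10: Y=0.1988 on G[2,0]
R11: Y=0.0003058 on G[1,0]
R12: Y=0.1170 on G[1,0]
R13: Y=0.05714 on G[0,2]
R14: Y=0.0003521 on G[2,3]
R15: Y=0.6289 on G[2,3]
R16: Y=0.2857 on G[0,1]
R17: Y=0.001890 on G[3,1]
R18: Y=0.04016 on G[2,3]
R19: Y=0.0005155 on G[3,0]
Imeter: z[1]−=0.107, z[2]+=0.107
solve → V1=-0.1228, V2=0.4052, V3=0.4017

R_eq = 4.934 Ω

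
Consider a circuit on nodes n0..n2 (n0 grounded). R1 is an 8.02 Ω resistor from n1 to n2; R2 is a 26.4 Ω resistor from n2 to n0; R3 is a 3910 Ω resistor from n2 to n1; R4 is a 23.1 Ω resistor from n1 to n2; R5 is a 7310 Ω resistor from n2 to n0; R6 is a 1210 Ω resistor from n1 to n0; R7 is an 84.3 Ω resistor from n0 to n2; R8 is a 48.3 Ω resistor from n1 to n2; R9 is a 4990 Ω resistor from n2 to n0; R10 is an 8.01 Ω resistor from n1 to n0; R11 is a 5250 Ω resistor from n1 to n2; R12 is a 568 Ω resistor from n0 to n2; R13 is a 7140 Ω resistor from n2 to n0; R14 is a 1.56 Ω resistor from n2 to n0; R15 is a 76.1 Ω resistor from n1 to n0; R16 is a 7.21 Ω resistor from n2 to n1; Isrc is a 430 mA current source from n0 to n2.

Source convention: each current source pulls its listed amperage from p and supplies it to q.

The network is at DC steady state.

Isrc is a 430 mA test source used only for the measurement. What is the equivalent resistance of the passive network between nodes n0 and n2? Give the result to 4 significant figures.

R_eq = 1.265 Ω

MNA unknowns: 2 node voltages V₁..V_2
R1: Y=0.1247 on G[1,2]
R2: Y=0.03788 on G[2,0]
R3: Y=0.0002558 on G[2,1]
R4: Y=0.04329 on G[1,2]
R5: Y=0.0001368 on G[2,0]
R6: Y=0.0008264 on G[1,0]
R7: Y=0.01186 on G[0,2]
R8: Y=0.02070 on G[1,2]
R9: Y=0.0002004 on G[2,0]
R10: Y=0.1248 on G[1,0]
R11: Y=0.0001905 on G[1,2]
R12: Y=0.001761 on G[0,2]
R13: Y=0.0001401 on G[2,0]
R14: Y=0.6410 on G[2,0]
R15: Y=0.01314 on G[1,0]
R16: Y=0.1387 on G[2,1]
Isrc: z[0]−=0.43, z[2]+=0.43
solve → V1=0.3821, V2=0.5439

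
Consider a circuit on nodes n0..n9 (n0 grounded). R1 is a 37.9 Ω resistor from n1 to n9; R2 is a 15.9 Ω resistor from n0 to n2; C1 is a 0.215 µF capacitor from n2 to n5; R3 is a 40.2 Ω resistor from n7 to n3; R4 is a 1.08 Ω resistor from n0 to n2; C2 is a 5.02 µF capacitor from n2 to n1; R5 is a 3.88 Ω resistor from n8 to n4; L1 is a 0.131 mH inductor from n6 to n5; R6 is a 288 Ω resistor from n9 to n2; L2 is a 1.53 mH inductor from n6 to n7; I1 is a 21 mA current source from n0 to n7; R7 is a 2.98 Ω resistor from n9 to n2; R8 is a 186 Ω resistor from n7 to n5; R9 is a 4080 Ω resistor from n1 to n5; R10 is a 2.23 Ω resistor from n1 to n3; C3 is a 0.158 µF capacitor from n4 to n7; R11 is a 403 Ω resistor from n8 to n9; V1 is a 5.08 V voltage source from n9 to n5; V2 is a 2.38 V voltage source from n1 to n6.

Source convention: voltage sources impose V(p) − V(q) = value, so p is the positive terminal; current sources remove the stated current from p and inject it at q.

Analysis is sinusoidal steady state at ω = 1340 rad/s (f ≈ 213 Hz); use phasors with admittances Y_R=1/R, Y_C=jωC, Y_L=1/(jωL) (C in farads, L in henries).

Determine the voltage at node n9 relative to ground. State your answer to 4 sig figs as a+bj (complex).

0.08467+0.05663j V

MNA unknowns: 9 node voltages V₁..V_9 plus 2 source currents (V1, V2)
R1: Y=0.02639+0.000j on G[1,9]
R2: Y=0.06289+0.000j on G[0,2]
C1: Y=0.000+0.0002881j on G[2,5]
R3: Y=0.02488+0.000j on G[7,3]
R4: Y=0.9259+0.000j on G[0,2]
C2: Y=0.000+0.006727j on G[2,1]
R5: Y=0.2577+0.000j on G[8,4]
L1: Y=0.000-5.697j on G[6,5]
R6: Y=0.003472+0.000j on G[9,2]
L2: Y=0.000-0.4878j on G[6,7]
I1: z[0]−=0.021, z[7]+=0.021
R7: Y=0.3356+0.000j on G[9,2]
R8: Y=0.005376+0.000j on G[7,5]
R9: Y=0.0002451+0.000j on G[1,5]
R10: Y=0.4484+0.000j on G[1,3]
C3: Y=0.000+0.0002117j on G[4,7]
R11: Y=0.002481+0.000j on G[8,9]
V1: row V9−V5=5.08, i_V1 at 9,5
V2: row V1−V6=2.38, i_V2 at 1,6
solve → V1=-2.618+0.07284j, V2=0.02124+0.000j, V3=-2.743+0.08114j, V4=0.03239-0.3761j, V5=-4.995+0.05663j, V6=-4.998+0.07284j, V7=-4.991+0.2308j, V8=0.03289-0.3720j, V9=0.08467+0.05663j
aux → i_V1=-0.09296-0.01984j, i_V2=0.01531+0.02105j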